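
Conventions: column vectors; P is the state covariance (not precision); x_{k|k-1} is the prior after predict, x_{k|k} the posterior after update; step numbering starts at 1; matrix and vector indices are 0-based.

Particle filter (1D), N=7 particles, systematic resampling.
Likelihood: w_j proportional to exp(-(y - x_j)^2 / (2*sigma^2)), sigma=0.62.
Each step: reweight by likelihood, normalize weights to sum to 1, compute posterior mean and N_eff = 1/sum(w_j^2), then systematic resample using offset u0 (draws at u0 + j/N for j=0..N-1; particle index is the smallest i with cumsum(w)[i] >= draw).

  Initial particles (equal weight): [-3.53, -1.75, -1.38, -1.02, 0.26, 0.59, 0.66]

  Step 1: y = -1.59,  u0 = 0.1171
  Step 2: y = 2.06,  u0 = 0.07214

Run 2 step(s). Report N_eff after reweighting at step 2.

step 1: w=[0.0029, 0.3735, 0.3647, 0.2531, 0.0045, 0.0008, 0.0005]  mean=-1.4233  Neff=2.9710  idx=[1, 1, 2, 2, 2, 3, 3]
step 2: w=[0.0007, 0.0007, 0.0220, 0.0220, 0.0220, 0.4663, 0.4663]  mean=-1.0448  Neff=2.2918  idx=[5, 5, 5, 5, 6, 6, 6]

N_eff = 2.2918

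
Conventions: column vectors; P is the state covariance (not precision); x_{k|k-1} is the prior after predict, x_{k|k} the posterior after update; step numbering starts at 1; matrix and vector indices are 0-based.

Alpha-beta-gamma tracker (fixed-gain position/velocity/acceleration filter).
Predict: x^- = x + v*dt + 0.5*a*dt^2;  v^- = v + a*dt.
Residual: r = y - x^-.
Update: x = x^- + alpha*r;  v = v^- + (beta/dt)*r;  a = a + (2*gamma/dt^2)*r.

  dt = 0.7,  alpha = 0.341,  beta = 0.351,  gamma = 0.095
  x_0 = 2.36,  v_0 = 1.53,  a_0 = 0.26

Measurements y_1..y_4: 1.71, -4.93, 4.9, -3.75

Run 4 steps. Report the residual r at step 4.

resid = -1.7614

step 1: x_pred=3.4947  r=-1.7847  x^+=2.8861  v^+=0.8171  a^+=-0.4320
step 2: x_pred=3.3522  r=-8.2822  x^+=0.5280  v^+=-3.6383  a^+=-3.6435
step 3: x_pred=-2.9115  r=7.8115  x^+=-0.2477  v^+=-2.2718  a^+=-0.6146
step 4: x_pred=-1.9886  r=-1.7614  x^+=-2.5892  v^+=-3.5853  a^+=-1.2976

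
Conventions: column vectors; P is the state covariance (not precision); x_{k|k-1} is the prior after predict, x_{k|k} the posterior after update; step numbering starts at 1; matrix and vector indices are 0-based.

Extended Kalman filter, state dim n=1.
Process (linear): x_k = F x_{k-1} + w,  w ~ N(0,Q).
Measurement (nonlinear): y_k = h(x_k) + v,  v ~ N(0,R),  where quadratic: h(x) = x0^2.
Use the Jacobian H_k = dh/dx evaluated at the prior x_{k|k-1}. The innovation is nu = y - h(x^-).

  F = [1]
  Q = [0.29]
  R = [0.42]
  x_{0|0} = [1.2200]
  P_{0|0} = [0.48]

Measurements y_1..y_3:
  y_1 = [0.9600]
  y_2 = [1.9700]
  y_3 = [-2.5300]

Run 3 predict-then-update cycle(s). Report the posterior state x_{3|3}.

x_post = [-0.0221]

step 1: x^-=[1.2200]  P^-=[0.7700]  H_jac=[2.4400]  S=[5.0043]  K=[0.3754]  nu=[-0.5284]  x^+=[1.0216]  P^+=[0.0646]
step 2: x^-=[1.0216]  P^-=[0.3546]  H_jac=[2.0432]  S=[1.9005]  K=[0.3813]  nu=[0.9263]  x^+=[1.3748]  P^+=[0.0784]
step 3: x^-=[1.3748]  P^-=[0.3684]  H_jac=[2.7496]  S=[3.2049]  K=[0.3160]  nu=[-4.4200]  x^+=[-0.0221]  P^+=[0.0483]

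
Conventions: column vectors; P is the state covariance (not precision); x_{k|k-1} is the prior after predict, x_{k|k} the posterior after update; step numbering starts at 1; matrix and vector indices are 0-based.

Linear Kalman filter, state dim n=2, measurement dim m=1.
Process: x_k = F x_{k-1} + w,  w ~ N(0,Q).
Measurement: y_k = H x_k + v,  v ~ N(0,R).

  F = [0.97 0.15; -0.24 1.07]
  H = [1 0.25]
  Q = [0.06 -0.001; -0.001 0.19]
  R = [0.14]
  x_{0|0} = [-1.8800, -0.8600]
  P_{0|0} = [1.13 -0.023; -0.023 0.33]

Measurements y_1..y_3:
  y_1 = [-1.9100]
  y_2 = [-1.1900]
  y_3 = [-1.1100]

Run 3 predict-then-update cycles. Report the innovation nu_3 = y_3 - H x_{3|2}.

step 1: x^-=[-1.9526, -0.4690]  P^-=[1.1239 -0.2341; -0.2341 0.6447]  S=[1.1872]  K=[0.8974; -0.0615]  nu=[0.1598]  x^+=[-1.8091, -0.4788]  P^+=[0.1678 -0.1687; -0.1687 0.6402]
step 2: x^-=[-1.8267, -0.0781]  P^-=[0.1832 -0.1063; -0.1063 1.0193]  S=[0.3338]  K=[0.4693; 0.4450]  nu=[0.6562]  x^+=[-1.5187, 0.2139]  P^+=[0.1097 -0.1760; -0.1760 0.9532]
step 3: x^-=[-1.4411, 0.5933]  P^-=[0.1335 -0.0499; -0.0499 1.3780]  S=[0.3346]  K=[0.3615; 0.8804]  nu=[0.1827]  x^+=[-1.3750, 0.7542]  P^+=[0.0897 -0.1564; -0.1564 1.1186]

innov = [0.1827]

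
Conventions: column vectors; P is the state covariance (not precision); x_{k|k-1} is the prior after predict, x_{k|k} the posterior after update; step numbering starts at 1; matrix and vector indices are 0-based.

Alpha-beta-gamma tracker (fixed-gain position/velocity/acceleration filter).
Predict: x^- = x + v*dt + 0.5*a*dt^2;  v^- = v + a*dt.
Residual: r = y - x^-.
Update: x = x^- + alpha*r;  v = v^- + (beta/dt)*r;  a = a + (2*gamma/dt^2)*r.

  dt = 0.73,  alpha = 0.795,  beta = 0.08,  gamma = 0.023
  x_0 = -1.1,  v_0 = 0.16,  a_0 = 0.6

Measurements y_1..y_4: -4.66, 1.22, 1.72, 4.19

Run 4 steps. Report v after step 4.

v_post = 2.1766

step 1: x_pred=-0.8233  r=-3.8367  x^+=-3.8735  v^+=0.1775  a^+=0.2688
step 2: x_pred=-3.6722  r=4.8922  x^+=0.2171  v^+=0.9099  a^+=0.6911
step 3: x_pred=1.0655  r=0.6545  x^+=1.5858  v^+=1.4862  a^+=0.7476
step 4: x_pred=2.8699  r=1.3201  x^+=3.9194  v^+=2.1766  a^+=0.8616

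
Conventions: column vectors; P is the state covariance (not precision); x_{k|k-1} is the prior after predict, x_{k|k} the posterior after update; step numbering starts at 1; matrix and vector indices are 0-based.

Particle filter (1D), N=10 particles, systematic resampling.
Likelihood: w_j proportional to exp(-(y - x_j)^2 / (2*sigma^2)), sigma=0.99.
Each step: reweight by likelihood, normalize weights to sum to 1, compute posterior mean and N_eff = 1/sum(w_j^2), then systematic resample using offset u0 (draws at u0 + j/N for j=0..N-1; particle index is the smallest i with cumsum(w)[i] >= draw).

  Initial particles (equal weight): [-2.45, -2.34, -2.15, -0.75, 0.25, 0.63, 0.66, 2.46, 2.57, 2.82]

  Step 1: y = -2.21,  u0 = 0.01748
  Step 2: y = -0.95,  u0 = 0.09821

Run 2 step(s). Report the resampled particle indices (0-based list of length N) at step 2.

resampled_idx = [1, 2, 4, 5, 6, 7, 8, 9, 9, 9]

step 1: w=[0.2877, 0.2938, 0.2958, 0.0999, 0.0135, 0.0048, 0.0044, 0.0000, 0.0000, 0.0000]  mean=-2.0939  Neff=3.7482  idx=[0, 0, 0, 1, 1, 1, 2, 2, 2, 3]
step 2: w=[0.0707, 0.0707, 0.0707, 0.0831, 0.0831, 0.0831, 0.1068, 0.1068, 0.1068, 0.2182]  mean=-1.9555  Neff=8.5072  idx=[1, 2, 4, 5, 6, 7, 8, 9, 9, 9]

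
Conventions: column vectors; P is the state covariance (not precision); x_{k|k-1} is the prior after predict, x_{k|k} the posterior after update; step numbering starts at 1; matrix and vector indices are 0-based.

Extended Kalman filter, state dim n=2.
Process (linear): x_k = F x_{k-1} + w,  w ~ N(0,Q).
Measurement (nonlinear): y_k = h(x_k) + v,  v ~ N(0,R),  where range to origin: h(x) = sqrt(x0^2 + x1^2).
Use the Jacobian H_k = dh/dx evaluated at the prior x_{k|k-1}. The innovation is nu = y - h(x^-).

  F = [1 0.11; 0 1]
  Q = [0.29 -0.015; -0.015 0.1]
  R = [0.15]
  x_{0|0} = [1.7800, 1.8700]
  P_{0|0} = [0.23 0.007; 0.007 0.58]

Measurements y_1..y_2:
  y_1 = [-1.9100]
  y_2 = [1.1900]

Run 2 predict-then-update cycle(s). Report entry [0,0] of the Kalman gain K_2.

step 1: x^-=[1.9857, 1.8700]  P^-=[0.5286 0.0558; 0.0558 0.6800]  H_jac=[0.7280 0.6856]  S=[0.8054]  K=[0.5252; 0.6292]  nu=[-4.6376]  x^+=[-0.4501, -1.0482]  P^+=[0.3064 -0.2104; -0.2104 0.3611]
step 2: x^-=[-0.5654, -1.0482]  P^-=[0.5544 -0.1857; -0.1857 0.4611]  H_jac=[-0.4748 -0.8801]  S=[0.4770]  K=[-0.2093; -0.6660]  nu=[-0.0010]  x^+=[-0.5652, -1.0475]  P^+=[0.5336 -0.2522; -0.2522 0.2495]

K[0,0] = -0.2093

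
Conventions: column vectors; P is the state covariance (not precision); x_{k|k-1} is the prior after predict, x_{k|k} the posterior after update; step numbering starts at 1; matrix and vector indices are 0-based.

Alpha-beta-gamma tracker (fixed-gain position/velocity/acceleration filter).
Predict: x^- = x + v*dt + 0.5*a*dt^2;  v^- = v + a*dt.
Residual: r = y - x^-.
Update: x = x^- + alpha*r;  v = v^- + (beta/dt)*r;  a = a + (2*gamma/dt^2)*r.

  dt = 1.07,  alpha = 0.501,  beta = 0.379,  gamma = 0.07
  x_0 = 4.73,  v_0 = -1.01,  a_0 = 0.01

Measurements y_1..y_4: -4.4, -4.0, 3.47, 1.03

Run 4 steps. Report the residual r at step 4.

resid = 4.5139

step 1: x_pred=3.6550  r=-8.0550  x^+=-0.3805  v^+=-3.8524  a^+=-0.9750
step 2: x_pred=-5.0608  r=1.0608  x^+=-4.5293  v^+=-4.5199  a^+=-0.8453
step 3: x_pred=-9.8495  r=13.3195  x^+=-3.1764  v^+=-0.7065  a^+=0.7835
step 4: x_pred=-3.4839  r=4.5139  x^+=-1.2224  v^+=1.7306  a^+=1.3354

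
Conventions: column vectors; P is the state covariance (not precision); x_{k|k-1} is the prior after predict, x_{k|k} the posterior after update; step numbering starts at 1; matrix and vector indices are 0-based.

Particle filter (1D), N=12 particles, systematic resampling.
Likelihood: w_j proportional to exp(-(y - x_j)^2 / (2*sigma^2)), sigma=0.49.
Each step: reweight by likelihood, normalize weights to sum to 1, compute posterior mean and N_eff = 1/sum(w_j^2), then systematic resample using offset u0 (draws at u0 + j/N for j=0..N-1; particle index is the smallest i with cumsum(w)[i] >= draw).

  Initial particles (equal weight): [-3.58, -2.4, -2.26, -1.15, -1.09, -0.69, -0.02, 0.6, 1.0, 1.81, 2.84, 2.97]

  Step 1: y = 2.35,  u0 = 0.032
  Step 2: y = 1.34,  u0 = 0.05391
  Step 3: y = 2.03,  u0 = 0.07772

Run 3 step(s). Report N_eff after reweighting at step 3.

N_eff = 12.0000

step 1: w=[0.0000, 0.0000, 0.0000, 0.0000, 0.0000, 0.0000, 0.0000, 0.0010, 0.0138, 0.3354, 0.3733, 0.2764]  mean=2.5027  Neff=3.0447  idx=[9, 9, 9, 9, 10, 10, 10, 10, 10, 11, 11, 11]
step 2: w=[0.2444, 0.2444, 0.2444, 0.2444, 0.0036, 0.0036, 0.0036, 0.0036, 0.0036, 0.0015, 0.0015, 0.0015]  mean=1.8337  Neff=4.1846  idx=[0, 0, 0, 1, 1, 1, 2, 2, 2, 3, 3, 3]
step 3: w=[0.0833, 0.0833, 0.0833, 0.0833, 0.0833, 0.0833, 0.0833, 0.0833, 0.0833, 0.0833, 0.0833, 0.0833]  mean=1.8100  Neff=12.0000  idx=[0, 1, 2, 3, 4, 5, 6, 7, 8, 9, 10, 11]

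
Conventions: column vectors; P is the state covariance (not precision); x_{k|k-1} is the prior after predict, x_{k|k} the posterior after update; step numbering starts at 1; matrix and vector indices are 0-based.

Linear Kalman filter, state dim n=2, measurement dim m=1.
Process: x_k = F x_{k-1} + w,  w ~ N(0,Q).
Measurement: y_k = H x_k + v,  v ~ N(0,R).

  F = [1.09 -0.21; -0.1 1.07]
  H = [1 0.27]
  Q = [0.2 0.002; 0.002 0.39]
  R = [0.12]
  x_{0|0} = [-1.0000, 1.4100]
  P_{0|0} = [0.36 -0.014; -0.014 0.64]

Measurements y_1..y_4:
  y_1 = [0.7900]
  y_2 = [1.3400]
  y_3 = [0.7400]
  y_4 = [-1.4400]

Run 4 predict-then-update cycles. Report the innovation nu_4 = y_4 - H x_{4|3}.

innov = [-1.8737]

step 1: x^-=[-1.3861, 1.6087]  P^-=[0.6623 -0.1977; -0.1977 1.1293]  S=[0.7579]  K=[0.8035; 0.1415]  nu=[1.7418]  x^+=[0.0133, 1.8552]  P^+=[0.1731 -0.2838; -0.2838 1.1142]
step 2: x^-=[-0.3750, 1.9837]  P^-=[0.5847 -0.6042; -0.6042 1.7281]  S=[0.5044]  K=[0.8358; -0.2729]  nu=[1.1794]  x^+=[0.6107, 1.6618]  P^+=[0.2324 -0.4892; -0.4892 1.6905]
step 3: x^-=[0.3167, 1.7171]  P^-=[0.7746 -0.9840; -0.9840 2.4325]  S=[0.5406]  K=[0.9415; -0.6054]  nu=[-0.0403]  x^+=[0.2787, 1.7415]  P^+=[0.2955 -0.6759; -0.6759 2.2344]
step 4: x^-=[-0.0619, 1.8355]  P^-=[0.9590 -1.3348; -1.3348 3.0957]  S=[0.5839]  K=[1.0252; -0.8545]  nu=[-1.8737]  x^+=[-1.9828, 3.4366]  P^+=[0.3453 -0.8233; -0.8233 2.6694]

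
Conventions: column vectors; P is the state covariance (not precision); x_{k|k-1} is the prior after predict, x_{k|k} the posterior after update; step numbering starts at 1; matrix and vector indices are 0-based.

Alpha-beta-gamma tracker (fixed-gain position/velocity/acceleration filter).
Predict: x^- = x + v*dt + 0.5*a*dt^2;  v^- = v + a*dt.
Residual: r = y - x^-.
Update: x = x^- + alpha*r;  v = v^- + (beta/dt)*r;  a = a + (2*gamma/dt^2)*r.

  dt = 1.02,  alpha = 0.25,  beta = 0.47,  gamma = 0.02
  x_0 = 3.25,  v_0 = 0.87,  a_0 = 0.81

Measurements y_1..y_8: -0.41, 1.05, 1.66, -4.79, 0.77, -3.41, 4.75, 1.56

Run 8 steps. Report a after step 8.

a_post = 0.6808

step 1: x_pred=4.5588  r=-4.9688  x^+=3.3166  v^+=-0.5933  a^+=0.6190
step 2: x_pred=3.0334  r=-1.9834  x^+=2.5375  v^+=-0.8759  a^+=0.5427
step 3: x_pred=1.9264  r=-0.2664  x^+=1.8598  v^+=-0.4451  a^+=0.5325
step 4: x_pred=1.6828  r=-6.4728  x^+=0.0646  v^+=-2.8845  a^+=0.2836
step 5: x_pred=-2.7301  r=3.5001  x^+=-1.8551  v^+=-0.9825  a^+=0.4182
step 6: x_pred=-2.6397  r=-0.7703  x^+=-2.8322  v^+=-0.9109  a^+=0.3886
step 7: x_pred=-3.5592  r=8.3092  x^+=-1.4819  v^+=3.3142  a^+=0.7080
step 8: x_pred=2.2669  r=-0.7069  x^+=2.0901  v^+=3.7107  a^+=0.6808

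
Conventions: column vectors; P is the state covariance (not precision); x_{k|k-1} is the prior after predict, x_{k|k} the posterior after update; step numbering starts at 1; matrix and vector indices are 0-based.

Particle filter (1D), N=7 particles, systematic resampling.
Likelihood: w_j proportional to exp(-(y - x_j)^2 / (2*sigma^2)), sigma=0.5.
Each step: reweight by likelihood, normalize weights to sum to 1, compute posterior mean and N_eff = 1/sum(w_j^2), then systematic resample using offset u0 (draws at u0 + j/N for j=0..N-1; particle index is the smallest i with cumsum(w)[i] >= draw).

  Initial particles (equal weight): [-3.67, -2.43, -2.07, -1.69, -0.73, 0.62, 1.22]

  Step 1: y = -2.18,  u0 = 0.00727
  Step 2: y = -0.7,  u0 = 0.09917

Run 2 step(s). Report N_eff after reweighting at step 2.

step 1: w=[0.0047, 0.3524, 0.3898, 0.2471, 0.0060, 0.0000, 0.0000]  mean=-2.1025  Neff=2.9649  idx=[1, 1, 1, 2, 2, 2, 3]
step 2: w=[0.0115, 0.0115, 0.0115, 0.1071, 0.1071, 0.1071, 0.6441]  mean=-1.8377  Neff=2.2239  idx=[3, 4, 6, 6, 6, 6, 6]

N_eff = 2.2239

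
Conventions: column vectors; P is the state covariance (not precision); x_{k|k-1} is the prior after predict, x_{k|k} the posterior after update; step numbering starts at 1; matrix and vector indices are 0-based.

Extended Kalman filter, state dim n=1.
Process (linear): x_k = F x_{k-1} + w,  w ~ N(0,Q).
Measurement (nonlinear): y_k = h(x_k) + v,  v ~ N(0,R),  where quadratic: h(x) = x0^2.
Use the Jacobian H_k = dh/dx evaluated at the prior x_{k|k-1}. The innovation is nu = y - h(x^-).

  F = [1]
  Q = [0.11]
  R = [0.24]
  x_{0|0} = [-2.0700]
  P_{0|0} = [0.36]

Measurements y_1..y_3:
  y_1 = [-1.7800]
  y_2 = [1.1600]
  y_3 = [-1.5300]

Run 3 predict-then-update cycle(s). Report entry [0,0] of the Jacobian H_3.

step 1: x^-=[-2.0700]  P^-=[0.4700]  H_jac=[-4.1400]  S=[8.2956]  K=[-0.2346]  nu=[-6.0649]  x^+=[-0.6474]  P^+=[0.0136]
step 2: x^-=[-0.6474]  P^-=[0.1236]  H_jac=[-1.2949]  S=[0.4472]  K=[-0.3578]  nu=[0.7408]  x^+=[-0.9125]  P^+=[0.0663]
step 3: x^-=[-0.9125]  P^-=[0.1763]  H_jac=[-1.8251]  S=[0.8273]  K=[-0.3890]  nu=[-2.3627]  x^+=[0.0065]  P^+=[0.0512]

H_jac[0,0] = -1.8251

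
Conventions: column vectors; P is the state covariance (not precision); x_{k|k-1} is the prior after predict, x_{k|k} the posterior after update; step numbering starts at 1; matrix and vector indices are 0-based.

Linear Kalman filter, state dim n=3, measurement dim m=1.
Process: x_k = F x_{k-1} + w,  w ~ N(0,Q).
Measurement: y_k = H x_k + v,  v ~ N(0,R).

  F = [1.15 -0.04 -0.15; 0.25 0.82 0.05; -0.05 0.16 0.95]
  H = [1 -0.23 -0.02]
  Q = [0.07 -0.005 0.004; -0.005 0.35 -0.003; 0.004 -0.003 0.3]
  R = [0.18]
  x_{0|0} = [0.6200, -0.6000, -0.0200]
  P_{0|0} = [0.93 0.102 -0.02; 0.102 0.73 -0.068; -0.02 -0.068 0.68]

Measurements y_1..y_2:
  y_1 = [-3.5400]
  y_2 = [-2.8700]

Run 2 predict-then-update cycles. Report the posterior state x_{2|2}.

step 1: x^-=[0.7400, -0.3380, -0.1460]  P^-=[1.3131 0.3366 -0.1499; 0.3366 0.9364 0.0551; -0.1499 0.0551 0.9143]  S=[1.3947]  K=[0.8882; 0.0861; -0.1297]  nu=[-4.3607]  x^+=[-3.1329, -0.7136, 0.4194]  P^+=[0.2130 0.2299 0.0107; 0.2299 0.9261 0.0707; 0.0107 0.0707 0.8909]
step 2: x^-=[-3.6372, -1.3474, 0.4409]  P^-=[0.3492 0.2251 -0.0909; 0.2251 1.0886 0.2161; -0.0909 0.2161 1.1450]  S=[0.4893]  K=[0.6115; -0.0606; -0.3342]  nu=[0.4662]  x^+=[-3.3522, -1.3756, 0.2851]  P^+=[0.1662 0.2432 0.0091; 0.2432 1.0868 0.2062; 0.0091 0.2062 1.0904]

x_post = [-3.3522, -1.3756, 0.2851]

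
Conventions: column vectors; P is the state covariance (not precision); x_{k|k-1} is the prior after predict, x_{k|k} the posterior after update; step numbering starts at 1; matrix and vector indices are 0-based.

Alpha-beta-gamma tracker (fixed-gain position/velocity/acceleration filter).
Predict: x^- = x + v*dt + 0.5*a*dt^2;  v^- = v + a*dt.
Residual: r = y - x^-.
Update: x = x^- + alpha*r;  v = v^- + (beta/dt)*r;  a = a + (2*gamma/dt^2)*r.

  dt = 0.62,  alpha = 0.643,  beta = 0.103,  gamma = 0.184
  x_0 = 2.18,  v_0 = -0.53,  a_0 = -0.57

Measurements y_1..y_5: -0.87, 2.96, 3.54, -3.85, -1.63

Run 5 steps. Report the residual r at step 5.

resid = 0.0585

step 1: x_pred=1.7418  r=-2.6118  x^+=0.0624  v^+=-1.3173  a^+=-3.0704
step 2: x_pred=-1.3444  r=4.3044  x^+=1.4233  v^+=-2.5059  a^+=1.0504
step 3: x_pred=0.0716  r=3.4684  x^+=2.3018  v^+=-1.2784  a^+=4.3708
step 4: x_pred=2.3492  r=-6.1992  x^+=-1.6369  v^+=0.4016  a^+=-1.5639
step 5: x_pred=-1.6885  r=0.0585  x^+=-1.6509  v^+=-0.5583  a^+=-1.5079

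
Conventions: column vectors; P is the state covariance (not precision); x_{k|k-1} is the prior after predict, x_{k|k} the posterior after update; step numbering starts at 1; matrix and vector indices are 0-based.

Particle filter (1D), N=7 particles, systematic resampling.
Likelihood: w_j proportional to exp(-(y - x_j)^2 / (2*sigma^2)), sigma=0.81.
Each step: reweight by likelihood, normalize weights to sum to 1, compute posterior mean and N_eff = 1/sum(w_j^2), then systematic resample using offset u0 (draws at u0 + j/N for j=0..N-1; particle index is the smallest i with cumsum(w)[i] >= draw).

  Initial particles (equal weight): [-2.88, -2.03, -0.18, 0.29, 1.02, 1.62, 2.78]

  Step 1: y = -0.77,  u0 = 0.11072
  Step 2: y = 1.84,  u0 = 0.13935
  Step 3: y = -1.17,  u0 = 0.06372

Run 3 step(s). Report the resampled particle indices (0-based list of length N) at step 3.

resampled_idx = [0, 0, 1, 1, 2, 2, 4]

step 1: w=[0.0207, 0.1837, 0.4724, 0.2616, 0.0536, 0.0079, 0.0000]  mean=-0.3741  Neff=3.0419  idx=[1, 2, 2, 2, 3, 3, 4]
step 2: w=[0.0000, 0.0424, 0.0424, 0.0424, 0.1521, 0.1521, 0.5686]  mean=0.6454  Neff=2.6664  idx=[4, 5, 5, 6, 6, 6, 6]
step 3: w=[0.2837, 0.2837, 0.2837, 0.0372, 0.0372, 0.0372, 0.0372]  mean=0.3987  Neff=4.0490  idx=[0, 0, 1, 1, 2, 2, 4]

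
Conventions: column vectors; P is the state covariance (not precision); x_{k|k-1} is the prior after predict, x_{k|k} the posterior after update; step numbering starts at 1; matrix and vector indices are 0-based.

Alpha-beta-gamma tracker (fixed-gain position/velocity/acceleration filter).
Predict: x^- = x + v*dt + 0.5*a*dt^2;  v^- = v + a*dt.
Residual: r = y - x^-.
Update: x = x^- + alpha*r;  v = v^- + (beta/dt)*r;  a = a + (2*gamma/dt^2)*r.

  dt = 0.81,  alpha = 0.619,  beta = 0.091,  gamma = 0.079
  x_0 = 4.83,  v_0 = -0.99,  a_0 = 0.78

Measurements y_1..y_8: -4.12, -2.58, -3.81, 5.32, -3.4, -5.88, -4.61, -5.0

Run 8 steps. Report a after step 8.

a_post = 0.7083

step 1: x_pred=4.2840  r=-8.4040  x^+=-0.9181  v^+=-1.3024  a^+=-1.2438
step 2: x_pred=-2.3810  r=-0.1990  x^+=-2.5042  v^+=-2.3322  a^+=-1.2917
step 3: x_pred=-4.8170  r=1.0070  x^+=-4.1937  v^+=-3.2654  a^+=-1.0492
step 4: x_pred=-7.1828  r=12.5028  x^+=0.5564  v^+=-2.7106  a^+=1.9617
step 5: x_pred=-0.9956  r=-2.4044  x^+=-2.4839  v^+=-1.3918  a^+=1.3827
step 6: x_pred=-3.1577  r=-2.7223  x^+=-4.8428  v^+=-0.5777  a^+=0.7271
step 7: x_pred=-5.0722  r=0.4622  x^+=-4.7861  v^+=0.0632  a^+=0.8384
step 8: x_pred=-4.4599  r=-0.5401  x^+=-4.7942  v^+=0.6816  a^+=0.7083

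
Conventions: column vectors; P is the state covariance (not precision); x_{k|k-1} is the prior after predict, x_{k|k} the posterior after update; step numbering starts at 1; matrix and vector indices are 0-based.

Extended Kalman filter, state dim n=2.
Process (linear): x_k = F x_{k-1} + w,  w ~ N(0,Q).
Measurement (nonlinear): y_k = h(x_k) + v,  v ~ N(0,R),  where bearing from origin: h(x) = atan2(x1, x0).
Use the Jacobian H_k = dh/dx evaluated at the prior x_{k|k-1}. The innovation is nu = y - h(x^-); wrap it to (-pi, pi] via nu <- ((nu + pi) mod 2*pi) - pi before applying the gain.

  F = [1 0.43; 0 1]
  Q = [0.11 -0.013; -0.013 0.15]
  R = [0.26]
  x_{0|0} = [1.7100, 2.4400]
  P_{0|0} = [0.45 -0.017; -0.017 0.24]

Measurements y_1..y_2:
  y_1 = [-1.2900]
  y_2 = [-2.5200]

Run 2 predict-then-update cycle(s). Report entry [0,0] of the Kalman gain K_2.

step 1: x^-=[2.7592, 2.4400]  P^-=[0.5898 0.0732; 0.0732 0.3900]  H_jac=[-0.1799 0.2034]  S=[0.2899]  K=[-0.3146; 0.2282]  nu=[-2.0141]  x^+=[3.3928, 1.9803]  P^+=[0.5611 0.0940; 0.0940 0.3749]
step 2: x^-=[4.2443, 1.9803]  P^-=[0.8212 0.2422; 0.2422 0.5249]  H_jac=[-0.0903 0.1935]  S=[0.2779]  K=[-0.0981; 0.2868]  nu=[-2.9566]  x^+=[4.5345, 1.1324]  P^+=[0.8186 0.2500; 0.2500 0.5020]

K[0,0] = -0.0981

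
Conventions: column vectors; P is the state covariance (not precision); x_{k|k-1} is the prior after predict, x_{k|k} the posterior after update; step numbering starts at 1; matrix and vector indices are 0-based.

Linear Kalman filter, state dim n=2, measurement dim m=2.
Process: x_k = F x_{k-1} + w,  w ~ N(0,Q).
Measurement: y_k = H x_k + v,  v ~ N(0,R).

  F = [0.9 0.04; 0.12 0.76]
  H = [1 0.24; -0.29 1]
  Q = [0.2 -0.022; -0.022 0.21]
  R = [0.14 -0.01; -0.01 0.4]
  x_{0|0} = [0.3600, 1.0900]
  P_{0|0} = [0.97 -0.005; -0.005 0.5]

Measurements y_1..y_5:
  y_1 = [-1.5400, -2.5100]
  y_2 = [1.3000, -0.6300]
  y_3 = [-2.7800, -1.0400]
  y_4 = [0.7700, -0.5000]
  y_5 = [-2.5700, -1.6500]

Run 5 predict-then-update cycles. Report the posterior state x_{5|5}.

x_post = [-1.3936, -1.3447]

step 1: x^-=[0.3676, 0.8716]  P^-=[0.9861 0.0945; 0.0945 0.5119]  S=[1.2010 -0.0852; -0.0852 0.9400]  K=[0.8309 -0.1284; 0.2190 0.5352]  nu=[-2.1168, -3.2750]  x^+=[-0.9708, -1.3448]  P^+=[0.1233 -0.0239; -0.0239 0.2050]
step 2: x^-=[-0.9275, -1.1385]  P^-=[0.2985 -0.0189; -0.0189 0.3258]  S=[0.4482 -0.0360; -0.0360 0.7619]  K=[0.6472 -0.1079; 0.1678 0.4428]  nu=[2.5007, 0.2395]  x^+=[0.6652, -0.6128]  P^+=[0.0969 -0.0215; -0.0215 0.1692]
step 3: x^-=[0.5742, -0.3859]  P^-=[0.2772 -0.0212; -0.0212 0.3052]  S=[0.4246 -0.0369; -0.0369 0.7408]  K=[0.6317 -0.1057; 0.1597 0.4282]  nu=[-3.2616, -0.4876]  x^+=[-1.4345, -1.1156]  P^+=[0.0946 -0.0212; -0.0212 0.1636]
step 4: x^-=[-1.3357, -1.0200]  P^-=[0.2753 -0.0214; -0.0214 0.3020]  S=[0.4225 -0.0373; -0.0373 0.7375]  K=[0.6303 -0.1054; 0.1585 0.4259]  nu=[2.3505, 0.1327]  x^+=[0.1318, -0.5910]  P^+=[0.0944 -0.0211; -0.0211 0.1626]
step 5: x^-=[0.0950, -0.4334]  P^-=[0.2752 -0.0214; -0.0214 0.3014]  S=[0.4223 -0.0374; -0.0374 0.7370]  K=[0.6302 -0.1054; 0.1583 0.4255]  nu=[-2.5610, -1.1891]  x^+=[-1.3936, -1.3447]  P^+=[0.0943 -0.0211; -0.0211 0.1625]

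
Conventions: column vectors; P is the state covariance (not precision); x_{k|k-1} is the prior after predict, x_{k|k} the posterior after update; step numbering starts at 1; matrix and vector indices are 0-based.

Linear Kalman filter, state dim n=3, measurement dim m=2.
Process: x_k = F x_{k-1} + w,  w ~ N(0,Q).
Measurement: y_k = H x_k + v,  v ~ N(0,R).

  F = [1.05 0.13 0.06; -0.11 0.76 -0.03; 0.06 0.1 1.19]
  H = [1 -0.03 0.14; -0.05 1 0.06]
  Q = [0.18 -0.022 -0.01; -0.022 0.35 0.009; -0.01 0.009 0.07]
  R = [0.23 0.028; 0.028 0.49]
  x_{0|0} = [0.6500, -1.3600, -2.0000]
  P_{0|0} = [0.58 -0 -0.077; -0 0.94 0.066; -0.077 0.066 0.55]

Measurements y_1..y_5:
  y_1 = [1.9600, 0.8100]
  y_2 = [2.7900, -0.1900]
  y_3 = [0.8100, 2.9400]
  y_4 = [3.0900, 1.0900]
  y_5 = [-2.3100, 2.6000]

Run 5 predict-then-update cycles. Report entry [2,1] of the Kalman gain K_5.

K[2,1] = 0.0900

step 1: x^-=[0.3857, -1.0451, -2.4770]  P^-=[0.8286 0.0086 -0.0079; 0.0086 0.8969 0.1267; -0.0079 0.1267 0.8651]  S=[1.0726 -0.0074; -0.0074 1.4065]  K=[0.7711 -0.0196; 0.0039 0.6428; 0.1029 0.1278]  nu=[1.8897, 2.0230]  x^+=[1.8032, 0.2627, -2.0240]  P^+=[0.1900 0.0268 -0.0887; 0.0268 0.3158 0.0112; -0.0887 0.0112 0.8309]
step 2: x^-=[1.8061, 0.0620, -2.2741]  P^-=[0.3942 0.0106 -0.0410; 0.0106 0.5299 0.0249; -0.0410 0.0249 1.2408]  S=[0.6366 0.0147; 0.0147 1.0275]  K=[0.6101 -0.0200; -0.0148 0.5168; 0.2051 0.0957]  nu=[1.3042, -0.0252]  x^+=[2.6022, 0.0297, -2.0090]  P^+=[0.1572 0.0223 -0.1195; 0.0223 0.2555 -0.0256; -0.1195 -0.0256 1.2040]
step 3: x^-=[2.6156, -0.2034, -2.2316]  P^-=[0.3526 0.0039 -0.0621; 0.0039 0.4972 -0.0220; -0.0621 -0.0220 1.7553]  S=[0.6000 0.0078; 0.0078 0.9917]  K=[0.5732 -0.0221; -0.0300 0.5000; 0.3061 0.0847]  nu=[-1.4993, 3.4081]  x^+=[1.6809, 1.5457, -2.4017]  P^+=[0.1551 0.0229 -0.1658; 0.0229 0.2489 -0.0597; -0.1658 -0.0597 1.6916]
step 4: x^-=[1.8218, 1.0619, -2.6026]  P^-=[0.3458 0.0034 -0.0910; 0.0034 0.4950 -0.0645; -0.0910 -0.0645 2.4308]  S=[0.5987 0.0060; 0.0060 0.9870]  K=[0.5563 -0.0229; -0.0391 0.4976; 0.4188 0.0845]  nu=[1.6644, 0.2753]  x^+=[2.7414, 1.1338, -1.8824]  P^+=[0.1601 0.0261 -0.2288; 0.0261 0.2499 -0.0974; -0.2288 -0.0974 2.3184]
step 5: x^-=[2.9129, 0.6166, -1.9621]  P^-=[0.3459 0.0051 -0.1306; 0.0051 0.4969 -0.1124; -0.1306 -0.1124 3.3006]  S=[0.6051 0.0062; 0.0062 0.9865]  K=[0.5414 -0.0237; -0.0473 0.4969; 0.5525 0.0900]  nu=[-4.9297, 2.2468]  x^+=[0.1908, 1.9662, -4.4837]  P^+=[0.1681 0.0305 -0.3097; 0.0305 0.2523 -0.1424; -0.3097 -0.1424 3.1073]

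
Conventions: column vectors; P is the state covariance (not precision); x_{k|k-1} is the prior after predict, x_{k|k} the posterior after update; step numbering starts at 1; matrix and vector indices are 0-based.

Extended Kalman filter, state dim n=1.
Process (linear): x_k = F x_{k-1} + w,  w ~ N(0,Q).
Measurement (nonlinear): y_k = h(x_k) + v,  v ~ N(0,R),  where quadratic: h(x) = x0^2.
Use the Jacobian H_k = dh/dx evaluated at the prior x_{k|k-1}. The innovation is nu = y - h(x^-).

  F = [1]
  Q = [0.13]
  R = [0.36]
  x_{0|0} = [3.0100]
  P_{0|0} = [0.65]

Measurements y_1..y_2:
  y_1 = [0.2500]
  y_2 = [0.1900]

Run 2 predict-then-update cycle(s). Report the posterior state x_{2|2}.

step 1: x^-=[3.0100]  P^-=[0.7800]  H_jac=[6.0200]  S=[28.6275]  K=[0.1640]  nu=[-8.8101]  x^+=[1.5649]  P^+=[0.0098]
step 2: x^-=[1.5649]  P^-=[0.1398]  H_jac=[3.1299]  S=[1.7296]  K=[0.2530]  nu=[-2.2590]  x^+=[0.9934]  P^+=[0.0291]

x_post = [0.9934]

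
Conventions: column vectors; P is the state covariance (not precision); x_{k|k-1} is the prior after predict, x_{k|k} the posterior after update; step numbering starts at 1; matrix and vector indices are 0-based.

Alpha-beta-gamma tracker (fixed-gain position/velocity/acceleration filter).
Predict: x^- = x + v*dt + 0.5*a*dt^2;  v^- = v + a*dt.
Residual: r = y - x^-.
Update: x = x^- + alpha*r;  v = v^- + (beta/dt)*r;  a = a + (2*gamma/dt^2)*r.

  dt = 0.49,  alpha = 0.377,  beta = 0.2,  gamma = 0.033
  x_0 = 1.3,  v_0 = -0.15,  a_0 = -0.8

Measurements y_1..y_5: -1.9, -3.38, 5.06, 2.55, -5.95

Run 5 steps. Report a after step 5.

a_post = -0.6666

step 1: x_pred=1.1305  r=-3.0305  x^+=-0.0120  v^+=-1.7789  a^+=-1.6330
step 2: x_pred=-1.0797  r=-2.3003  x^+=-1.9469  v^+=-3.5180  a^+=-2.2653
step 3: x_pred=-3.9427  r=9.0027  x^+=-0.5487  v^+=-0.9534  a^+=0.2094
step 4: x_pred=-0.9907  r=3.5407  x^+=0.3441  v^+=0.5944  a^+=1.1827
step 5: x_pred=0.7773  r=-6.7273  x^+=-1.7589  v^+=-1.5720  a^+=-0.6666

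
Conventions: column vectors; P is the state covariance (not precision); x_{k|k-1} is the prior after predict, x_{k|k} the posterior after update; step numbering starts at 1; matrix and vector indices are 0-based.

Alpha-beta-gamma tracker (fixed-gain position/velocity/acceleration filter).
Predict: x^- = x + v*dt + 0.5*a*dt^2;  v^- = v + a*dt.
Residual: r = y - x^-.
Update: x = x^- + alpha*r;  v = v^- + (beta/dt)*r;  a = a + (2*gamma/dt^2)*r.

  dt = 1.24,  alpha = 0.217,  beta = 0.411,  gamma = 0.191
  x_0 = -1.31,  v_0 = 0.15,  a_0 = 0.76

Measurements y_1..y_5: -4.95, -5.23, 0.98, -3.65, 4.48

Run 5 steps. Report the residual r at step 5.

step 1: x_pred=-0.5397  r=-4.4103  x^+=-1.4967  v^+=-0.3694  a^+=-0.3357
step 2: x_pred=-2.2129  r=-3.0171  x^+=-2.8676  v^+=-1.7857  a^+=-1.0853
step 3: x_pred=-5.9162  r=6.8962  x^+=-4.4197  v^+=-0.8457  a^+=0.6280
step 4: x_pred=-4.9855  r=1.3355  x^+=-4.6957  v^+=0.3757  a^+=0.9598
step 5: x_pred=-3.4919  r=7.9719  x^+=-1.7620  v^+=4.2082  a^+=2.9403

resid = 7.9719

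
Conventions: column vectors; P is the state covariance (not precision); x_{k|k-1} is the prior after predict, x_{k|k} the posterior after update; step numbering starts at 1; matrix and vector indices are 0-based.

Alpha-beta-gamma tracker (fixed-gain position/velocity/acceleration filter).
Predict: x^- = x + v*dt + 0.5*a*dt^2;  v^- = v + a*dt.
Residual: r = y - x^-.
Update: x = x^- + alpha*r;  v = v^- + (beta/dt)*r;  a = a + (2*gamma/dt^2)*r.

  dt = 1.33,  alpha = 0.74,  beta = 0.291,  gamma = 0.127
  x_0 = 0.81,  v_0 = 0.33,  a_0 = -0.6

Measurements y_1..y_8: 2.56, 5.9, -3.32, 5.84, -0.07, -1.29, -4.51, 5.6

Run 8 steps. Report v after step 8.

step 1: x_pred=0.7182  r=1.8418  x^+=2.0811  v^+=-0.0650  a^+=-0.3355
step 2: x_pred=1.6979  r=4.2021  x^+=4.8075  v^+=0.4081  a^+=0.2679
step 3: x_pred=5.5872  r=-8.9072  x^+=-1.0041  v^+=-1.1845  a^+=-1.0111
step 4: x_pred=-3.4738  r=9.3138  x^+=3.4184  v^+=-0.4915  a^+=0.3262
step 5: x_pred=3.0533  r=-3.1233  x^+=0.7421  v^+=-0.7409  a^+=-0.1222
step 6: x_pred=-0.3515  r=-0.9385  x^+=-1.0460  v^+=-1.1088  a^+=-0.2570
step 7: x_pred=-2.7481  r=-1.7619  x^+=-4.0519  v^+=-1.8362  a^+=-0.5100
step 8: x_pred=-6.9450  r=12.5450  x^+=2.3383  v^+=0.2304  a^+=1.2914

v_post = 0.2304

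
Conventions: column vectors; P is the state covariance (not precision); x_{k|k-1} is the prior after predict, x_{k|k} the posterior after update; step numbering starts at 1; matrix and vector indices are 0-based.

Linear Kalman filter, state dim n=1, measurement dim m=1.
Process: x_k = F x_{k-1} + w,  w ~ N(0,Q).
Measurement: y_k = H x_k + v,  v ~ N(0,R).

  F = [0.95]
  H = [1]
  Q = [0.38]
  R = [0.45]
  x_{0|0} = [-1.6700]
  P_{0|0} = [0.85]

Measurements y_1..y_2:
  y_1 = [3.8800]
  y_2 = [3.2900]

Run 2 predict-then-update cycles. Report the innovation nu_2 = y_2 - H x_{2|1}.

step 1: x^-=[-1.5865]  P^-=[1.1471]  S=[1.5971]  K=[0.7182]  nu=[5.4665]  x^+=[2.3398]  P^+=[0.3232]
step 2: x^-=[2.2228]  P^-=[0.6717]  S=[1.1217]  K=[0.5988]  nu=[1.0672]  x^+=[2.8619]  P^+=[0.2695]

innov = [1.0672]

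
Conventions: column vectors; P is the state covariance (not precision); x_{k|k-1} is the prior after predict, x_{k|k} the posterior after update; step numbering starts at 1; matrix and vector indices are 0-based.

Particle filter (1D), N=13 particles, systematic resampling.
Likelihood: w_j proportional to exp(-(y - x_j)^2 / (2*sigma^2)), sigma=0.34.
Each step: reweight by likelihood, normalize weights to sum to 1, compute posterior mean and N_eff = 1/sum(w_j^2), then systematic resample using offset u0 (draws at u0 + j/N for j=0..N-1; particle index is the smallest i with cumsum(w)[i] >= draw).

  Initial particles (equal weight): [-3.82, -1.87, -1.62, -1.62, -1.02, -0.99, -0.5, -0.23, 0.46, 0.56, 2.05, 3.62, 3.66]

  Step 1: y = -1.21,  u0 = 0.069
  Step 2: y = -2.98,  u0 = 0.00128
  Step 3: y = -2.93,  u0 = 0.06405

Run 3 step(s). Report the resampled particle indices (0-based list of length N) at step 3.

step 1: w=[0.0000, 0.0522, 0.1659, 0.1659, 0.2936, 0.2784, 0.0388, 0.0054, 0.0000, 0.0000, 0.0000, 0.0000, 0.0000]  mean=-1.2306  Neff=4.4853  idx=[2, 2, 3, 3, 3, 4, 4, 4, 5, 5, 5, 5, 6]
step 2: w=[0.2000, 0.2000, 0.2000, 0.2000, 0.2000, 0.0000, 0.0000, 0.0000, 0.0000, 0.0000, 0.0000, 0.0000, 0.0000]  mean=-1.6199  Neff=5.0020  idx=[0, 0, 0, 1, 1, 1, 2, 2, 3, 3, 3, 4, 4]
step 3: w=[0.0769, 0.0769, 0.0769, 0.0769, 0.0769, 0.0769, 0.0769, 0.0769, 0.0769, 0.0769, 0.0769, 0.0769, 0.0769]  mean=-1.6200  Neff=13.0000  idx=[0, 1, 2, 3, 4, 5, 6, 7, 8, 9, 10, 11, 12]

resampled_idx = [0, 1, 2, 3, 4, 5, 6, 7, 8, 9, 10, 11, 12]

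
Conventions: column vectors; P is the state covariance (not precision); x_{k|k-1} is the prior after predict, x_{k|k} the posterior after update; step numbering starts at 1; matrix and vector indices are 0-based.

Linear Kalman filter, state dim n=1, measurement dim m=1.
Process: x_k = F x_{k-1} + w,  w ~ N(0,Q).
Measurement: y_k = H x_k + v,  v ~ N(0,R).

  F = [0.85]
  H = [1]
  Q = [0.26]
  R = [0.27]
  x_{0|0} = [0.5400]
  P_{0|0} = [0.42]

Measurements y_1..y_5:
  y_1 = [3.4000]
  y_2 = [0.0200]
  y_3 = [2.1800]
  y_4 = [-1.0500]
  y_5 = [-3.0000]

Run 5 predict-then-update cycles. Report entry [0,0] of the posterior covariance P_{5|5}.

P_post[0,0] = 0.1567

step 1: x^-=[0.4590]  P^-=[0.5635]  S=[0.8335]  K=[0.6760]  nu=[2.9410]  x^+=[2.4472]  P^+=[0.1825]
step 2: x^-=[2.0802]  P^-=[0.3919]  S=[0.6619]  K=[0.5921]  nu=[-2.0602]  x^+=[0.8604]  P^+=[0.1599]
step 3: x^-=[0.7313]  P^-=[0.3755]  S=[0.6455]  K=[0.5817]  nu=[1.4487]  x^+=[1.5741]  P^+=[0.1571]
step 4: x^-=[1.3379]  P^-=[0.3735]  S=[0.6435]  K=[0.5804]  nu=[-2.3879]  x^+=[-0.0480]  P^+=[0.1567]
step 5: x^-=[-0.0408]  P^-=[0.3732]  S=[0.6432]  K=[0.5802]  nu=[-2.9592]  x^+=[-1.7579]  P^+=[0.1567]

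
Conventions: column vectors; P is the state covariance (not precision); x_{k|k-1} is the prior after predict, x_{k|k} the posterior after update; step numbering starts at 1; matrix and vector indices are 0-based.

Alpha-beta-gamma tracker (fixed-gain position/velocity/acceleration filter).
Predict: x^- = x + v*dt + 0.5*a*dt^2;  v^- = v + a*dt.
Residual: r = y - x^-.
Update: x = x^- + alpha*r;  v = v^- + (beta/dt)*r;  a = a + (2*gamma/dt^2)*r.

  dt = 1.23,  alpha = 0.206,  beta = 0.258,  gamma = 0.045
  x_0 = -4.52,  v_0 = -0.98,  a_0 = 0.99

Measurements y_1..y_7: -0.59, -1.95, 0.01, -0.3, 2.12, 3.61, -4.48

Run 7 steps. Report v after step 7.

v_post = -2.7399

step 1: x_pred=-4.9765  r=4.3865  x^+=-4.0729  v^+=1.1578  a^+=1.2509
step 2: x_pred=-1.7025  r=-0.2475  x^+=-1.7535  v^+=2.6446  a^+=1.2362
step 3: x_pred=2.4344  r=-2.4244  x^+=1.9350  v^+=3.6566  a^+=1.0920
step 4: x_pred=7.2586  r=-7.5586  x^+=5.7015  v^+=3.4143  a^+=0.6423
step 5: x_pred=10.3870  r=-8.2670  x^+=8.6840  v^+=2.4703  a^+=0.1506
step 6: x_pred=11.8363  r=-8.2263  x^+=10.1417  v^+=0.9300  a^+=-0.3388
step 7: x_pred=11.0293  r=-15.5093  x^+=7.8344  v^+=-2.7399  a^+=-1.2614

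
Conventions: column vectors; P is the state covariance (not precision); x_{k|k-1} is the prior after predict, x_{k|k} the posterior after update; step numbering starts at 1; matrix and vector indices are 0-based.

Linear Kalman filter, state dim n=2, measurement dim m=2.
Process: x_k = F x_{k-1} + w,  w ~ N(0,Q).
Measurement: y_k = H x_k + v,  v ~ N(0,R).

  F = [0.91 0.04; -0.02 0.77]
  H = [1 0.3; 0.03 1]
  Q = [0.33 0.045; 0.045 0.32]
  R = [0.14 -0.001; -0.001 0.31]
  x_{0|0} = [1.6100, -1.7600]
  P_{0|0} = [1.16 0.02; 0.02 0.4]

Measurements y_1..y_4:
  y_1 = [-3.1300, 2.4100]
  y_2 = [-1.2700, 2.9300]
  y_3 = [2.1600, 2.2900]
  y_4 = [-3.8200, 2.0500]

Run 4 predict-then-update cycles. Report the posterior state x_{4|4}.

x_post = [-3.0154, 1.4451]

step 1: x^-=[1.3947, -1.3874]  P^-=[1.2927 0.0502; 0.0502 0.5570]  S=[1.5129 0.2555; 0.2555 0.8712]  K=[0.8913 -0.1593; 0.0372 0.6302]  nu=[-4.1085, 3.7556]  x^+=[-2.8653, 0.8265]  P^+=[0.1413 -0.0545; -0.0545 0.1970]
step 2: x^-=[-2.5744, 0.6937]  P^-=[0.4434 0.0103; 0.0103 0.4385]  S=[0.6290 0.1543; 0.1543 0.7495]  K=[0.7394 -0.1207; 0.0863 0.5677]  nu=[1.0963, 2.3135]  x^+=[-2.0430, 2.1017]  P^+=[0.1161 -0.0416; -0.0416 0.1771]
step 3: x^-=[-1.7750, 1.6592]  P^-=[0.4234 0.0192; 0.0192 0.4264]  S=[0.6133 0.1590; 0.1590 0.7379]  K=[0.7293 -0.1139; 0.0952 0.5581]  nu=[3.4373, 0.6841]  x^+=[0.6538, 2.3682]  P^+=[0.1141 -0.0395; -0.0395 0.1741]
step 4: x^-=[0.6897, 1.8104]  P^-=[0.4219 0.0207; 0.0207 0.4245]  S=[0.6125 0.1599; 0.1599 0.7361]  K=[0.7284 -0.1129; 0.0964 0.5566]  nu=[-5.0528, 0.2189]  x^+=[-3.0154, 1.4451]  P^+=[0.1138 -0.0391; -0.0391 0.1736]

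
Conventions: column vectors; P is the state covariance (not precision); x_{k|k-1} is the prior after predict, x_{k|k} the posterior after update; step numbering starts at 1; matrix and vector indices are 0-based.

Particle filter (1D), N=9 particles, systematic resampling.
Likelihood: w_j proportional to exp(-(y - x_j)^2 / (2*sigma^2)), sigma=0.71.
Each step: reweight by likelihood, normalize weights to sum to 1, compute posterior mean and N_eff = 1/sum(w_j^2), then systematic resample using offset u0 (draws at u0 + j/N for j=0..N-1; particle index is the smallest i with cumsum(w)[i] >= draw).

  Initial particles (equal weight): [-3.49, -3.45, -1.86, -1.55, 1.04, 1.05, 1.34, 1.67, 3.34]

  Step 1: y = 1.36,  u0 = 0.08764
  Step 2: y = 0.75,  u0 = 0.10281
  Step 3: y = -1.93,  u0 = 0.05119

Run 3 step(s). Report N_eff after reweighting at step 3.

step 1: w=[0.0000, 0.0000, 0.0000, 0.0001, 0.2414, 0.2429, 0.2671, 0.2429, 0.0055]  mean=1.2880  Neff=4.0367  idx=[4, 4, 5, 5, 6, 6, 7, 7, 7]
step 2: w=[0.1442, 0.1442, 0.1433, 0.1433, 0.1110, 0.1110, 0.0677, 0.0677, 0.0677]  mean=1.2374  Neff=8.2624  idx=[0, 1, 2, 3, 3, 4, 5, 7, 8]
step 3: w=[0.1933, 0.1933, 0.1822, 0.1822, 0.1822, 0.0302, 0.0302, 0.0032, 0.0032]  mean=1.0676  Neff=5.6760  idx=[0, 0, 1, 1, 2, 3, 3, 4, 5]

N_eff = 5.6760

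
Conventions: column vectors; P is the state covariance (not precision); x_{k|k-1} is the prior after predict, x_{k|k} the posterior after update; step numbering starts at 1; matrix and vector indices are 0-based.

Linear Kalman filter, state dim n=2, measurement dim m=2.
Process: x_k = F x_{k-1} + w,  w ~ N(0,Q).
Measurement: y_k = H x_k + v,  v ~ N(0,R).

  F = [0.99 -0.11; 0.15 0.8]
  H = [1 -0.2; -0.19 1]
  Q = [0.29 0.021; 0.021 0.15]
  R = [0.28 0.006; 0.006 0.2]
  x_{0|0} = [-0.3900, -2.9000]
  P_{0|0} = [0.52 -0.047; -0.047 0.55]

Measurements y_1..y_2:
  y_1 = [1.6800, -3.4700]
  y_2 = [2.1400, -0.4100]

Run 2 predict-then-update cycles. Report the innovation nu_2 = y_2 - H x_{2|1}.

innov = [0.5177, 2.1431]

step 1: x^-=[-0.0671, -2.3785]  P^-=[0.8165 0.0134; 0.0134 0.5024]  S=[1.1113 -0.2357; -0.2357 0.7268]  K=[0.7420 0.0456; 0.0725 0.7113]  nu=[1.2714, -1.1042]  x^+=[0.8259, -3.0718]  P^+=[0.2191 0.0552; 0.0552 0.1532]
step 2: x^-=[1.1556, -2.3335]  P^-=[0.4946 0.0829; 0.0829 0.2662]  S=[0.7521 -0.0552; -0.0552 0.4526]  K=[0.6395 0.0535; 0.0807 0.5633]  nu=[0.5177, 2.1431]  x^+=[1.6012, -1.0846]  P^+=[0.1895 0.0505; 0.0505 0.1227]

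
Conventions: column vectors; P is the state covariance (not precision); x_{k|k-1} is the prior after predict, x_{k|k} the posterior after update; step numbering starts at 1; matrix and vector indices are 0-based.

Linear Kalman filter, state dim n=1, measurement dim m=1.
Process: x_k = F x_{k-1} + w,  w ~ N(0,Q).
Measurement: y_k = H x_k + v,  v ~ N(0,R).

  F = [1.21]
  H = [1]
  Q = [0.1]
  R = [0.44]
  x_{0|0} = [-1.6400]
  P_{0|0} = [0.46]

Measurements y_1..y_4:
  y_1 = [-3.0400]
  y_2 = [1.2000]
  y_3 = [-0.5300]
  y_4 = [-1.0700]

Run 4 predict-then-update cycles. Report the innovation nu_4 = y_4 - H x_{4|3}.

innov = [-0.1338]

step 1: x^-=[-1.9844]  P^-=[0.7735]  S=[1.2135]  K=[0.6374]  nu=[-1.0556]  x^+=[-2.6572]  P^+=[0.2805]
step 2: x^-=[-3.2153]  P^-=[0.5106]  S=[0.9506]  K=[0.5371]  nu=[4.4153]  x^+=[-0.8436]  P^+=[0.2363]
step 3: x^-=[-1.0208]  P^-=[0.4460]  S=[0.8860]  K=[0.5034]  nu=[0.4908]  x^+=[-0.7737]  P^+=[0.2215]
step 4: x^-=[-0.9362]  P^-=[0.4243]  S=[0.8643]  K=[0.4909]  nu=[-0.1338]  x^+=[-1.0019]  P^+=[0.2160]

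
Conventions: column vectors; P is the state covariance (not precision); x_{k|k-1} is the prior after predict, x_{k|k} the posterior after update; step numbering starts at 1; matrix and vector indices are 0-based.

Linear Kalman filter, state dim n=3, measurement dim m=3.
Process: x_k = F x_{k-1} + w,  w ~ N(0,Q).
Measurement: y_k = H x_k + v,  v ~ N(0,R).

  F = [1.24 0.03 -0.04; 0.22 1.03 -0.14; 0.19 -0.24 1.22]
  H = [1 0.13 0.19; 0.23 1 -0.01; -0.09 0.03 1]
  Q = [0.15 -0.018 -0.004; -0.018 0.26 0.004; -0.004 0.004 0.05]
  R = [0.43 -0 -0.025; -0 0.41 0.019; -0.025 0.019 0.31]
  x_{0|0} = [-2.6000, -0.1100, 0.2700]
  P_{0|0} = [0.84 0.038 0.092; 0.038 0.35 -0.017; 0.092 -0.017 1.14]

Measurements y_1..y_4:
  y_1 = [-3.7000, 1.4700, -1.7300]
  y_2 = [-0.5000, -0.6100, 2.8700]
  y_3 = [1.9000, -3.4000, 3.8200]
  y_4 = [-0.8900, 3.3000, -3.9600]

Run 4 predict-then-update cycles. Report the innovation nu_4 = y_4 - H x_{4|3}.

step 1: x^-=[-3.2381, -0.7231, -0.1382]  P^-=[1.4375 0.2611 0.2624; 0.2611 0.7108 -0.2364; 0.2624 -0.2364 1.8464]  S=[2.1020 0.6527 0.4298; 0.6527 1.3206 -0.2053; 0.4298 -0.2053 2.1059]  K=[0.7123 0.0831 -0.0704; -0.0263 0.5906 -0.0503; 0.1346 -0.0853 0.8264]  nu=[-0.3416, 2.9365, -1.8615]  x^+=[-3.1063, 1.1140, -1.9731]  P^+=[0.3148 -0.0398 -0.0085; -0.0398 0.2502 -0.0148; -0.0085 -0.0148 0.2509]
step 2: x^-=[-3.7395, 0.7402, -3.2648]  P^-=[0.6326 0.0282 0.0542; 0.0282 0.5324 -0.1144; 0.0542 -0.1144 0.4575]  S=[1.1104 0.2231 0.0454; 0.2231 0.9909 -0.0869; 0.0454 -0.0869 0.7564]  K=[0.5751 0.0424 -0.0321; -0.0391 0.5478 -0.0682; 0.1063 -0.0807 0.5783]  nu=[3.7636, -0.5228, 5.7760]  x^+=[-1.7827, -0.0874, 0.5177]  P^+=[0.2534 -0.0415 0.0005; -0.0415 0.2326 -0.0205; 0.0005 -0.0205 0.1757]
step 3: x^-=[-2.2338, -0.5547, 0.3139]  P^-=[0.5370 0.0069 0.0574; 0.0069 0.5096 -0.1051; 0.0574 -0.1051 0.3501]  S=[1.0067 0.1783 0.0375; 0.1783 0.9530 -0.0728; 0.0375 -0.0728 0.6483]  K=[0.5396 0.0343 -0.0130; -0.0398 0.5390 -0.0768; 0.1048 -0.0806 0.5122]  nu=[4.1463, -2.3284, 3.3217]  x^+=[-0.1196, -2.2298, 2.6372]  P^+=[0.2365 -0.0405 0.0056; -0.0405 0.2286 -0.0231; 0.0056 -0.0231 0.1558]
step 4: x^-=[-0.3207, -2.6923, 3.7299]  P^-=[0.5106 0.0024 0.0617; 0.0024 0.5050 -0.1034; 0.0617 -0.1034 0.3234]  S=[0.9798 0.1676 0.0391; 0.1676 0.9450 -0.0690; 0.0391 -0.0690 0.6207]  K=[0.5281 0.0323 -0.0042; -0.0392 0.5372 -0.0804; 0.1062 -0.0808 0.4915]  nu=[-0.9279, 6.1033, -7.6380]  x^+=[-0.5818, 1.2368, -0.6156]  P^+=[0.2308 -0.0399 0.0081; -0.0399 0.2276 -0.0242; 0.0081 -0.0242 0.1496]

innov = [-0.9279, 6.1033, -7.6380]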